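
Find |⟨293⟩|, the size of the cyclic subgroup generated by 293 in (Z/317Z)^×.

Since 293 ∈ (Z/317Z)^×, its order divides φ(317) = 317 − 1 = 316 = 2^2 · 79.
Divisors of 316: 1, 2, 4, 79, 158, 316.
Test each divisor d:
293^1 ≡ 293 (mod 317)
293^2 ≡ 259 (mod 317)
293^4 ≡ 194 (mod 317)
293^79 ≡ 316 (mod 317)
293^158 ≡ 1 (mod 317) ✓
So ord_317(293) = 158.

158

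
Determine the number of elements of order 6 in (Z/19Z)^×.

2

φ(19) = 19 − 1 = 18 = 2 · 3^2.
Since (Z/19Z)^× is cyclic of order 18, the number of elements of order d is φ(d) when d | 18 and 0 otherwise.
6 = 2 · 3 divides 18, and φ(6) = 2.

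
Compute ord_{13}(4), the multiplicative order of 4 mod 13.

The order of 4 must divide φ(13) = 13 − 1 = 12 = 2^2 · 3.
Divisors of 12: 1, 2, 3, 4, 6, 12.
Compute 4^d (mod 13) for the divisors d until we hit 1:
4^1 ≡ 4 (mod 13)
4^2 ≡ 3 (mod 13)
4^3 ≡ 12 (mod 13)
4^4 ≡ 9 (mod 13)
4^6 ≡ 1 (mod 13) ✓
The smallest such exponent is 6, so the order of 4 is 6.

6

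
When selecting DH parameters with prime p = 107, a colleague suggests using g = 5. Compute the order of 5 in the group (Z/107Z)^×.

106

The order of 5 must divide φ(107) = 107 − 1 = 106 = 2 · 53.
Divisors of 106: 1, 2, 53, 106.
Compute 5^d (mod 107) for the divisors d until we hit 1:
5^1 ≡ 5 (mod 107)
5^2 ≡ 25 (mod 107)
5^53 ≡ 106 (mod 107)
5^106 ≡ 1 (mod 107) ✓
Hence ord(5) = 106.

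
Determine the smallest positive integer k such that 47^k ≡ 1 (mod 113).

112

Since 47 ∈ (Z/113Z)^×, its order divides φ(113) = 113 − 1 = 112 = 2^4 · 7.
Divisors of 112: 1, 2, 4, 7, 8, 14, 16, 28, 56, 112.
Compute 47^d (mod 113) for the divisors d until we hit 1:
47^1 ≡ 47
47^2 ≡ 62
47^4 ≡ 2
47^7 ≡ 65
47^8 ≡ 4
47^14 ≡ 44
47^16 ≡ 16
47^28 ≡ 15
47^56 ≡ 112
47^112 ≡ 1
The smallest such exponent is 112, so the order of 47 is 112.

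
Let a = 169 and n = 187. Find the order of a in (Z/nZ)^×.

The order of 169 must divide φ(187) = φ(11·17) = (11−1)·(17−1) = 10·16 = 160 = 2^5 · 5.
Divisors of 160: 1, 2, 4, 5, 8, 10, 16, 20, 32, 40, 80, 160.
Compute 169^d (mod 187) for the divisors d until we hit 1:
169^1 ≡ 169 (mod 187)
169^2 ≡ 137 (mod 187)
169^4 ≡ 69 (mod 187)
169^5 ≡ 67 (mod 187)
169^8 ≡ 86 (mod 187)
169^10 ≡ 1 (mod 187) ✓
Therefore the multiplicative order of 169 modulo 187 is 10.

10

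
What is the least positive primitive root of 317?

φ(317) = 317 − 1 = 316 = 2^2 · 79.
g is a primitive root iff g^(316/q) ≢ 1 (mod 317) for each prime q ∈ {2, 79}.
g = 2: 2^158 ≡ 316; 2^4 ≡ 16 — none is 1, so 2 is a primitive root.
The smallest primitive root modulo 317 is 2.

2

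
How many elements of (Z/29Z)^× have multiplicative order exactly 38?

0

φ(29) = 29 − 1 = 28 = 2^2 · 7.
In a cyclic group of order 28, there are φ(d) elements of order d for each divisor d of 28, and zero for non-divisors.
38 does not divide 28, so no element of (Z/29Z)^× has order 38.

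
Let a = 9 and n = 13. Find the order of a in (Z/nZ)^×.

3

By Lagrange's theorem, ord_13(9) divides φ(13) = 13 − 1 = 12 = 2^2 · 3.
Divisors of 12: 1, 2, 3, 4, 6, 12.
Compute 9^d (mod 13) for the divisors d until we hit 1:
9^1 ≡ 9 (mod 13)
9^2 ≡ 3 (mod 13)
9^3 ≡ 1 (mod 13) ✓
Hence ord(9) = 3.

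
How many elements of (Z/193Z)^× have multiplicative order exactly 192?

64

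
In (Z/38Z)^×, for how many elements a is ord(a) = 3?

φ(38) = φ(2)·φ(19) = 1·18 = 18 = 2 · 3^2.
Since (Z/38Z)^× is cyclic of order 18, the number of elements of order d is φ(d) when d | 18 and 0 otherwise.
3 | 18, and φ(3) = 3 − 1 = 2.

2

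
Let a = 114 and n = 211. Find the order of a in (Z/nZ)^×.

35

The order of 114 must divide φ(211) = 211 − 1 = 210 = 2 · 3 · 5 · 7.
Divisors of 210: 1, 2, 3, 5, 6, 7, 10, 14, 15, 21, 30, 35, 42, 70, 105, 210.
Evaluate successive powers at the divisors of 210:
114^1 ≡ 114 (mod 211)
114^2 ≡ 125 (mod 211)
114^3 ≡ 113 (mod 211)
114^5 ≡ 199 (mod 211)
114^6 ≡ 109 (mod 211)
114^7 ≡ 188 (mod 211)
114^10 ≡ 144 (mod 211)
114^14 ≡ 107 (mod 211)
114^15 ≡ 171 (mod 211)
114^21 ≡ 71 (mod 211)
114^30 ≡ 123 (mod 211)
114^35 ≡ 1 (mod 211) ✓
Therefore the multiplicative order of 114 modulo 211 is 35.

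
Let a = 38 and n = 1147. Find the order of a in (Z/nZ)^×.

15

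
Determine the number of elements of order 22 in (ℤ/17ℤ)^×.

0

φ(17) = 17 − 1 = 16 = 2^4.
(Z/17Z)^× is cyclic (|G| = 16); a cyclic group of order m has exactly φ(d) elements of each order d | m, and none otherwise.
Since 22 ∤ 16, the count is 0.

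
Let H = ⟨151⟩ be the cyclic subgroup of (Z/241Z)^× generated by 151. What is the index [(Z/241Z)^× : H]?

4

By Lagrange's theorem, ord_241(151) divides φ(241) = 241 − 1 = 240 = 2^4 · 3 · 5.
Divisors of 240: 1, 2, 3, 4, 5, 6, 8, 10, 12, 15, 16, 20, 24, 30, 40, 48, 60, 80, 120, 240.
Compute 151^d (mod 241) for the divisors d until we hit 1:
151^1 ≡ 151
151^2 ≡ 147
151^3 ≡ 25
151^4 ≡ 160
151^5 ≡ 60
151^6 ≡ 143
151^8 ≡ 54
151^10 ≡ 226
151^12 ≡ 205
151^15 ≡ 64
151^16 ≡ 24
151^20 ≡ 225
151^24 ≡ 91
151^30 ≡ 240
151^40 ≡ 15
151^48 ≡ 87
151^60 ≡ 1
So ord_241(151) = 60, hence |⟨151⟩| = 60.
[(Z/241Z)^× : ⟨151⟩] = 240/60 = 4.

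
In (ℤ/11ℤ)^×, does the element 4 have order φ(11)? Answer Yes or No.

No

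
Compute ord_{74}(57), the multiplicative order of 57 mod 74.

ord(57) | φ(74) = φ(2)·φ(37) = 1·36 = 36 = 2^2 · 3^2.
Divisors of 36: 1, 2, 3, 4, 6, 9, 12, 18, 36.
Evaluate successive powers at the divisors of 36:
57^1 ≡ 57
57^2 ≡ 67
57^3 ≡ 45
57^4 ≡ 49
57^6 ≡ 27
57^9 ≡ 31
57^12 ≡ 63
57^18 ≡ 73
57^36 ≡ 1
Therefore the multiplicative order of 57 modulo 74 is 36.

36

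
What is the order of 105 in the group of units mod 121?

110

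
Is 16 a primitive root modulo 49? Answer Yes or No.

φ(49) = φ(7^2) = 7·(7−1) = 42 = 2 · 3 · 7.
It suffices to check that the order of 16 is not a proper divisor of 42: compute 16^(42/q) for q ∈ {2, 3, 7}.
16^21 ≡ 1 (mod 49)  [q = 2: ≡ 1 ✗]
16^14 ≡ 18 (mod 49)  [q = 3: ≢ 1 ✓]
16^6 ≡ 8 (mod 49)  [q = 7: ≢ 1 ✓]
16^21 ≡ 1 shows ord(16) | 21, strictly less than φ(49); not a primitive root.

No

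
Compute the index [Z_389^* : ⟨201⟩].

1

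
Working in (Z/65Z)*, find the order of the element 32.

By Lagrange's theorem, ord_65(32) divides φ(65) = φ(5·13) = (5−1)·(13−1) = 4·12 = 48 = 2^4 · 3.
Divisors of 48: 1, 2, 3, 4, 6, 8, 12, 16, 24, 48.
Compute 32^d (mod 65) for the divisors d until we hit 1:
32^1 ≡ 32 (mod 65)
32^2 ≡ 49 (mod 65)
32^3 ≡ 8 (mod 65)
32^4 ≡ 61 (mod 65)
32^6 ≡ 64 (mod 65)
32^8 ≡ 16 (mod 65)
32^12 ≡ 1 (mod 65) ✓
Therefore the multiplicative order of 32 modulo 65 is 12.

12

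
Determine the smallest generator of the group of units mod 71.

7

φ(71) = 71 − 1 = 70 = 2 · 5 · 7.
g is a primitive root iff g^(70/q) ≢ 1 (mod 71) for each prime q ∈ {2, 5, 7}.
g = 2: 2^35 ≡ 1 — hits 1, so not a primitive root.
g = 3: 3^35 ≡ 1 — hits 1, so not a primitive root.
g = 4: 4^35 ≡ 1 — hits 1, so not a primitive root.
g = 5: 5^35 ≡ 1 — hits 1, so not a primitive root.
g = 6: 6^35 ≡ 1 — hits 1, so not a primitive root.
g = 7: 7^35 ≡ 70; 7^14 ≡ 54; 7^10 ≡ 45 — none is 1, so 7 is a primitive root.
So 7 is the smallest generator of (Z/71Z)^×.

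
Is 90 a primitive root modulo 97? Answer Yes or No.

Yes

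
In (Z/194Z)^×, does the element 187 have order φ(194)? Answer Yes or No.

Yes

φ(194) = φ(2)·φ(97) = 1·96 = 96 = 2^5 · 3.
Test 187^(96/q) mod 194 for each prime factor q of 96:
187^48 ≡ 193 (mod 194)  [q = 2: ≢ 1 ✓]
187^32 ≡ 35 (mod 194)  [q = 3: ≢ 1 ✓]
All checks pass, so 187 has order 96 and is a primitive root modulo 194.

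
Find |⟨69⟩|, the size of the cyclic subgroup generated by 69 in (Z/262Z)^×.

26

ord(69) | φ(262) = φ(2)·φ(131) = 1·130 = 130 = 2 · 5 · 13.
Divisors of 130: 1, 2, 5, 10, 13, 26, 65, 130.
Test each divisor d:
69^1 ≡ 69
69^2 ≡ 45
69^5 ≡ 79
69^10 ≡ 215
69^13 ≡ 261
69^26 ≡ 1
Hence ord(69) = 26.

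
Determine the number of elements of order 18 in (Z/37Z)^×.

φ(37) = 37 − 1 = 36 = 2^2 · 3^2.
(Z/37Z)^× is cyclic (|G| = 36); a cyclic group of order m has exactly φ(d) elements of each order d | m, and none otherwise.
18 = 2 · 3^2 divides 36, and φ(18) = 6.

6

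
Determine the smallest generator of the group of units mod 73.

5

φ(73) = 73 − 1 = 72 = 2^3 · 3^2.
Test candidates g = 2, 3, … against the prime factors q ∈ {2, 3} of φ(73): g is a generator iff g^(72/q) ≢ 1 for every such q.
g = 2: 2^36 ≡ 1 — hits 1, so not a primitive root.
g = 3: 3^36 ≡ 1 — hits 1, so not a primitive root.
g = 4: 4^36 ≡ 1 — hits 1, so not a primitive root.
g = 5: 5^36 ≡ 72; 5^24 ≡ 8 — none is 1, so 5 is a primitive root.
Hence the least primitive root of 73 is 5.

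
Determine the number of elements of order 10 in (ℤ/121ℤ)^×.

4

φ(121) = φ(11^2) = 11·(11−1) = 110 = 2 · 5 · 11.
Since (Z/121Z)^× is cyclic of order 110, the number of elements of order d is φ(d) when d | 110 and 0 otherwise.
10 = 2 · 5 divides 110, and φ(10) = 4.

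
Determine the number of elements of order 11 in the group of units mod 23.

10

φ(23) = 23 − 1 = 22 = 2 · 11.
In a cyclic group of order 22, there are φ(d) elements of order d for each divisor d of 22, and zero for non-divisors.
11 | 22, and φ(11) = 11 − 1 = 10.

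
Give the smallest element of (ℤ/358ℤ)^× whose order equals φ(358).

7

φ(358) = φ(2)·φ(179) = 1·178 = 178 = 2 · 89.
Test candidates g = 2, 3, … against the prime factors q ∈ {2, 89} of φ(358): g is a generator iff g^(178/q) ≢ 1 for every such q.
g = 2: gcd(2, 358) = 2 > 1, not a unit — skip.
g = 3: 3^89 ≡ 1 — hits 1, so not a primitive root.
g = 4: gcd(4, 358) = 2 > 1, not a unit — skip.
g = 5: 5^89 ≡ 1 — hits 1, so not a primitive root.
g = 6: gcd(6, 358) = 2 > 1, not a unit — skip.
g = 7: 7^89 ≡ 357; 7^2 ≡ 49 — none is 1, so 7 is a primitive root.
So 7 is the smallest generator of (Z/358Z)^×.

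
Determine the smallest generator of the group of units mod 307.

5

φ(307) = 307 − 1 = 306 = 2 · 3^2 · 17.
Test candidates g = 2, 3, … against the prime factors q ∈ {2, 3, 17} of φ(307): g is a generator iff g^(306/q) ≢ 1 for every such q.
g = 2: 2^153 ≡ 306; 2^102 ≡ 1 — hits 1, so not a primitive root.
g = 3: 3^153 ≡ 306; 3^102 ≡ 1 — hits 1, so not a primitive root.
g = 4: 4^153 ≡ 1 — hits 1, so not a primitive root.
g = 5: 5^153 ≡ 306; 5^102 ≡ 289; 5^18 ≡ 81 — none is 1, so 5 is a primitive root.
So 5 is the smallest generator of (Z/307Z)^×.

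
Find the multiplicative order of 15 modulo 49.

Since 15 ∈ (Z/49Z)^×, its order divides φ(49) = φ(7^2) = 7·(7−1) = 42 = 2 · 3 · 7.
Divisors of 42: 1, 2, 3, 6, 7, 14, 21, 42.
Evaluate successive powers at the divisors of 42:
15^1 ≡ 15
15^2 ≡ 29
15^3 ≡ 43
15^6 ≡ 36
15^7 ≡ 1
Therefore the multiplicative order of 15 modulo 49 is 7.

7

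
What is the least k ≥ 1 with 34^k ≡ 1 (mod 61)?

5

Since 34 ∈ (Z/61Z)^×, its order divides φ(61) = 61 − 1 = 60 = 2^2 · 3 · 5.
Divisors of 60: 1, 2, 3, 4, 5, 6, 10, 12, 15, 20, 30, 60.
Test each divisor d:
34^1 ≡ 34 (mod 61)
34^2 ≡ 58 (mod 61)
34^3 ≡ 20 (mod 61)
34^4 ≡ 9 (mod 61)
34^5 ≡ 1 (mod 61) ✓
Hence ord(34) = 5.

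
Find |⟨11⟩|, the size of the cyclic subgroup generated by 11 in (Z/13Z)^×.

12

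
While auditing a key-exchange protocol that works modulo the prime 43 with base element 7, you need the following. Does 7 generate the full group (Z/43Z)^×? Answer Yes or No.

No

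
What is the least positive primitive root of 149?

2

φ(149) = 149 − 1 = 148 = 2^2 · 37.
g is a primitive root iff g^(148/q) ≢ 1 (mod 149) for each prime q ∈ {2, 37}.
g = 2: 2^74 ≡ 148; 2^4 ≡ 16 — none is 1, so 2 is a primitive root.
The smallest primitive root modulo 149 is 2.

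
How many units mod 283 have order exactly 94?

46

φ(283) = 283 − 1 = 282 = 2 · 3 · 47.
(Z/283Z)^× is cyclic (|G| = 282); a cyclic group of order m has exactly φ(d) elements of each order d | m, and none otherwise.
94 = 2 · 47 divides 282, and φ(94) = 46.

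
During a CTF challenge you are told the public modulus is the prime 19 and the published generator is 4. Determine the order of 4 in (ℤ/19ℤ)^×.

The order of 4 must divide φ(19) = 19 − 1 = 18 = 2 · 3^2.
Divisors of 18: 1, 2, 3, 6, 9, 18.
Compute 4^d (mod 19) for the divisors d until we hit 1:
4^1 ≡ 4 (mod 19)
4^2 ≡ 16 (mod 19)
4^3 ≡ 7 (mod 19)
4^6 ≡ 11 (mod 19)
4^9 ≡ 1 (mod 19) ✓
Hence ord(4) = 9.

9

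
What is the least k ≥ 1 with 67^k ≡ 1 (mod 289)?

The order of 67 must divide φ(289) = φ(17^2) = 17·(17−1) = 272 = 2^4 · 17.
Divisors of 272: 1, 2, 4, 8, 16, 17, 34, 68, 136, 272.
Test each divisor d:
67^1 ≡ 67
67^2 ≡ 154
67^4 ≡ 18
67^8 ≡ 35
67^16 ≡ 69
67^17 ≡ 288
67^34 ≡ 1
The smallest such exponent is 34, so the order of 67 is 34.

34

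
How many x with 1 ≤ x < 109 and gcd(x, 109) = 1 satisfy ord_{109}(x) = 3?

φ(109) = 109 − 1 = 108 = 2^2 · 3^3.
In a cyclic group of order 108, there are φ(d) elements of order d for each divisor d of 108, and zero for non-divisors.
3 | 108, and φ(3) = 3 − 1 = 2.

2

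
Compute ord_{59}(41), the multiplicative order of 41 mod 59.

29

Since 41 ∈ (Z/59Z)^×, its order divides φ(59) = 59 − 1 = 58 = 2 · 29.
Divisors of 58: 1, 2, 29, 58.
Test each divisor d:
41^1 ≡ 41 (mod 59)
41^2 ≡ 29 (mod 59)
41^29 ≡ 1 (mod 59) ✓
Therefore the multiplicative order of 41 modulo 59 is 29.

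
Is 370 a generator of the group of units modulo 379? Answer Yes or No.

Yes

φ(379) = 379 − 1 = 378 = 2 · 3^3 · 7.
An element g generates (Z/379Z)^× iff g^(378/q) ≢ 1 (mod 379) for each prime q ∈ {2, 3, 7}.
370^189 ≡ 378 (mod 379)  [q = 2: ≢ 1 ✓]
370^126 ≡ 327 (mod 379)  [q = 3: ≢ 1 ✓]
370^54 ≡ 125 (mod 379)  [q = 7: ≢ 1 ✓]
Every test exponent gives a nontrivial residue, hence 370 generates the full group.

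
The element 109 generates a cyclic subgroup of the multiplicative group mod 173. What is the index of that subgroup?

ord(109) | φ(173) = 173 − 1 = 172 = 2^2 · 43.
Divisors of 172: 1, 2, 4, 43, 86, 172.
Evaluate successive powers at the divisors of 172:
109^1 ≡ 109
109^2 ≡ 117
109^4 ≡ 22
109^43 ≡ 1
So ord_173(109) = 43, hence |⟨109⟩| = 43.
Index = |(Z/173Z)^×| / |⟨109⟩| = 172 / 43 = 4.

4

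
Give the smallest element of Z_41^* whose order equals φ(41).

6

φ(41) = 41 − 1 = 40 = 2^3 · 5.
Test candidates g = 2, 3, … against the prime factors q ∈ {2, 5} of φ(41): g is a generator iff g^(40/q) ≢ 1 for every such q.
g = 2: 2^20 ≡ 1 — hits 1, so not a primitive root.
g = 3: 3^20 ≡ 40; 3^8 ≡ 1 — hits 1, so not a primitive root.
g = 4: 4^20 ≡ 1 — hits 1, so not a primitive root.
g = 5: 5^20 ≡ 1 — hits 1, so not a primitive root.
g = 6: 6^20 ≡ 40; 6^8 ≡ 10 — none is 1, so 6 is a primitive root.
Hence the least primitive root of 41 is 6.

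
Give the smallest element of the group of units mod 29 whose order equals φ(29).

φ(29) = 29 − 1 = 28 = 2^2 · 7.
Test candidates g = 2, 3, … against the prime factors q ∈ {2, 7} of φ(29): g is a generator iff g^(28/q) ≢ 1 for every such q.
g = 2: 2^14 ≡ 28; 2^4 ≡ 16 — none is 1, so 2 is a primitive root.
The smallest primitive root modulo 29 is 2.

2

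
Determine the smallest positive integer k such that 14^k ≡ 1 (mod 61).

6

The order of 14 must divide φ(61) = 61 − 1 = 60 = 2^2 · 3 · 5.
Divisors of 60: 1, 2, 3, 4, 5, 6, 10, 12, 15, 20, 30, 60.
Test each divisor d:
14^1 ≡ 14 (mod 61)
14^2 ≡ 13 (mod 61)
14^3 ≡ 60 (mod 61)
14^4 ≡ 47 (mod 61)
14^5 ≡ 48 (mod 61)
14^6 ≡ 1 (mod 61) ✓
Therefore the multiplicative order of 14 modulo 61 is 6.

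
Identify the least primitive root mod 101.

2

φ(101) = 101 − 1 = 100 = 2^2 · 5^2.
Test candidates g = 2, 3, … against the prime factors q ∈ {2, 5} of φ(101): g is a generator iff g^(100/q) ≢ 1 for every such q.
g = 2: 2^50 ≡ 100; 2^20 ≡ 95 — none is 1, so 2 is a primitive root.
Hence the least primitive root of 101 is 2.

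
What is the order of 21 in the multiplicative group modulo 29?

Since 21 ∈ (Z/29Z)^×, its order divides φ(29) = 29 − 1 = 28 = 2^2 · 7.
Divisors of 28: 1, 2, 4, 7, 14, 28.
Evaluate successive powers at the divisors of 28:
21^1 ≡ 21
21^2 ≡ 6
21^4 ≡ 7
21^7 ≡ 12
21^14 ≡ 28
21^28 ≡ 1
The smallest such exponent is 28, so the order of 21 is 28.

28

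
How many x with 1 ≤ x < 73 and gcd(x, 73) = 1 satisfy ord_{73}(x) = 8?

4

φ(73) = 73 − 1 = 72 = 2^3 · 3^2.
(Z/73Z)^× is cyclic (|G| = 72); a cyclic group of order m has exactly φ(d) elements of each order d | m, and none otherwise.
8 = 2^3 divides 72, and φ(8) = 4.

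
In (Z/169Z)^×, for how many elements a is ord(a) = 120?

φ(169) = φ(13^2) = 13·(13−1) = 156 = 2^2 · 3 · 13.
(Z/169Z)^× is cyclic (|G| = 156); a cyclic group of order m has exactly φ(d) elements of each order d | m, and none otherwise.
Since 120 ∤ 156, the count is 0.

0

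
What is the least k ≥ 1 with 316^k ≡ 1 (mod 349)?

Since 316 ∈ (Z/349Z)^×, its order divides φ(349) = 349 − 1 = 348 = 2^2 · 3 · 29.
Divisors of 348: 1, 2, 3, 4, 6, 12, 29, 58, 87, 116, 174, 348.
Check 316^d mod 349 for each divisor in increasing order:
316^1 ≡ 316 (mod 349)
316^2 ≡ 42 (mod 349)
316^3 ≡ 10 (mod 349)
316^4 ≡ 19 (mod 349)
316^6 ≡ 100 (mod 349)
316^12 ≡ 228 (mod 349)
316^29 ≡ 189 (mod 349)
316^58 ≡ 123 (mod 349)
316^87 ≡ 213 (mod 349)
316^116 ≡ 122 (mod 349)
316^174 ≡ 348 (mod 349)
316^348 ≡ 1 (mod 349) ✓
Hence ord(316) = 348.

348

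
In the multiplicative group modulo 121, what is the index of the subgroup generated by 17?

1

The order of 17 must divide φ(121) = φ(11^2) = 11·(11−1) = 110 = 2 · 5 · 11.
Divisors of 110: 1, 2, 5, 10, 11, 22, 55, 110.
Compute 17^d (mod 121) for the divisors d until we hit 1:
17^1 ≡ 17 (mod 121)
17^2 ≡ 47 (mod 121)
17^5 ≡ 43 (mod 121)
17^10 ≡ 34 (mod 121)
17^11 ≡ 94 (mod 121)
17^22 ≡ 3 (mod 121)
17^55 ≡ 120 (mod 121)
17^110 ≡ 1 (mod 121) ✓
The order of 17 is 110, so the subgroup it generates has 110 elements.
[(Z/121Z)^× : ⟨17⟩] = 110/110 = 1.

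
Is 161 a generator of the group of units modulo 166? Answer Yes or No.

No

φ(166) = φ(2)·φ(83) = 1·82 = 82 = 2 · 41.
An element g generates (Z/166Z)^× iff g^(82/q) ≢ 1 (mod 166) for each prime q ∈ {2, 41}.
161^41 ≡ 1 (mod 166)  [q = 2: ≡ 1 ✗]
161^2 ≡ 25 (mod 166)  [q = 41: ≢ 1 ✓]
161^41 ≡ 1 shows ord(161) | 41, strictly less than φ(166); not a primitive root.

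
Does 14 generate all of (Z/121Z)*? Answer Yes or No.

No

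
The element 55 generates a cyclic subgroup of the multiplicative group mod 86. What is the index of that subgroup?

The order of 55 must divide φ(86) = φ(2)·φ(43) = 1·42 = 42 = 2 · 3 · 7.
Divisors of 42: 1, 2, 3, 6, 7, 14, 21, 42.
Check 55^d mod 86 for each divisor in increasing order:
55^1 ≡ 55 (mod 86)
55^2 ≡ 15 (mod 86)
55^3 ≡ 51 (mod 86)
55^6 ≡ 21 (mod 86)
55^7 ≡ 37 (mod 86)
55^14 ≡ 79 (mod 86)
55^21 ≡ 85 (mod 86)
55^42 ≡ 1 (mod 86) ✓
Thus |⟨55⟩| = ord(55) = 42.
The index is φ(86) / ord(55) = 42 / 42 = 1.

1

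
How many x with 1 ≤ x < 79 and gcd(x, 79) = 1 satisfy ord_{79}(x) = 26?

φ(79) = 79 − 1 = 78 = 2 · 3 · 13.
In a cyclic group of order 78, there are φ(d) elements of order d for each divisor d of 78, and zero for non-divisors.
26 = 2 · 13 divides 78, and φ(26) = 12.

12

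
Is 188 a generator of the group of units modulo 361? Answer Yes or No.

No

φ(361) = φ(19^2) = 19·(19−1) = 342 = 2 · 3^2 · 19.
An element g generates (Z/361Z)^× iff g^(342/q) ≢ 1 (mod 361) for each prime q ∈ {2, 3, 19}.
188^171 ≡ 1 (mod 361)  [q = 2: ≡ 1 ✗]
188^114 ≡ 292 (mod 361)  [q = 3: ≢ 1 ✓]
188^18 ≡ 153 (mod 361)  [q = 19: ≢ 1 ✓]
The check at q = 2 fails, so 188 generates a proper subgroup.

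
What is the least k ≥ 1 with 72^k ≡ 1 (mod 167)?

83

The order of 72 must divide φ(167) = 167 − 1 = 166 = 2 · 83.
Divisors of 166: 1, 2, 83, 166.
Test each divisor d:
72^1 ≡ 72 (mod 167)
72^2 ≡ 7 (mod 167)
72^83 ≡ 1 (mod 167) ✓
Therefore the multiplicative order of 72 modulo 167 is 83.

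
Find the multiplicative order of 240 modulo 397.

Since 240 ∈ (Z/397Z)^×, its order divides φ(397) = 397 − 1 = 396 = 2^2 · 3^2 · 11.
Divisors of 396: 1, 2, 3, 4, 6, 9, 11, 12, 18, 22, 33, 36, 44, 66, 99, 132, 198, 396.
Compute 240^d (mod 397) for the divisors d until we hit 1:
240^1 ≡ 240 (mod 397)
240^2 ≡ 35 (mod 397)
240^3 ≡ 63 (mod 397)
240^4 ≡ 34 (mod 397)
240^6 ≡ 396 (mod 397)
240^9 ≡ 334 (mod 397)
240^11 ≡ 177 (mod 397)
240^12 ≡ 1 (mod 397) ✓
Hence ord(240) = 12.

12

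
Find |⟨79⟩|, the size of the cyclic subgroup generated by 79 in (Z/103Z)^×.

The order of 79 must divide φ(103) = 103 − 1 = 102 = 2 · 3 · 17.
Divisors of 102: 1, 2, 3, 6, 17, 34, 51, 102.
Evaluate successive powers at the divisors of 102:
79^1 ≡ 79 (mod 103)
79^2 ≡ 61 (mod 103)
79^3 ≡ 81 (mod 103)
79^6 ≡ 72 (mod 103)
79^17 ≡ 1 (mod 103) ✓
The smallest such exponent is 17, so the order of 79 is 17.

17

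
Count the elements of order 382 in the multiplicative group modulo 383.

φ(383) = 383 − 1 = 382 = 2 · 191.
Since (Z/383Z)^× is cyclic of order 382, the number of elements of order d is φ(d) when d | 382 and 0 otherwise.
382 = 2 · 191 divides 382, and φ(382) = 190.

190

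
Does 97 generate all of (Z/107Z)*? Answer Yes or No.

Yes

φ(107) = 107 − 1 = 106 = 2 · 53.
Test 97^(106/q) mod 107 for each prime factor q of 106:
97^53 ≡ 106 (mod 107)  [q = 2: ≢ 1 ✓]
97^2 ≡ 100 (mod 107)  [q = 53: ≢ 1 ✓]
None equal 1, so ord_107(97) = 106: 97 is a primitive root.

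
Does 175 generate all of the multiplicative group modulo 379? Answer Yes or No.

Yes

φ(379) = 379 − 1 = 378 = 2 · 3^3 · 7.
It suffices to check that the order of 175 is not a proper divisor of 378: compute 175^(378/q) for q ∈ {2, 3, 7}.
175^189 ≡ 378 (mod 379)  [q = 2: ≢ 1 ✓]
175^126 ≡ 51 (mod 379)  [q = 3: ≢ 1 ✓]
175^54 ≡ 86 (mod 379)  [q = 7: ≢ 1 ✓]
All checks pass, so 175 has order 378 and is a primitive root modulo 379.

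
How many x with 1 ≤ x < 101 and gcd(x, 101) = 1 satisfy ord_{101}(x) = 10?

4

φ(101) = 101 − 1 = 100 = 2^2 · 5^2.
(Z/101Z)^× is cyclic (|G| = 100); a cyclic group of order m has exactly φ(d) elements of each order d | m, and none otherwise.
10 = 2 · 5 divides 100, and φ(10) = 4.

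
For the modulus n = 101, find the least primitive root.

2

φ(101) = 101 − 1 = 100 = 2^2 · 5^2.
g is a primitive root iff g^(100/q) ≢ 1 (mod 101) for each prime q ∈ {2, 5}.
g = 2: 2^50 ≡ 100; 2^20 ≡ 95 — none is 1, so 2 is a primitive root.
Hence the least primitive root of 101 is 2.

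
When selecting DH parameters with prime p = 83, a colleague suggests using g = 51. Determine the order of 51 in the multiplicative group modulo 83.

41

Since 51 ∈ (Z/83Z)^×, its order divides φ(83) = 83 − 1 = 82 = 2 · 41.
Divisors of 82: 1, 2, 41, 82.
Check 51^d mod 83 for each divisor in increasing order:
51^1 ≡ 51
51^2 ≡ 28
51^41 ≡ 1
Therefore the multiplicative order of 51 modulo 83 is 41.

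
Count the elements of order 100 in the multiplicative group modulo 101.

φ(101) = 101 − 1 = 100 = 2^2 · 5^2.
In a cyclic group of order 100, there are φ(d) elements of order d for each divisor d of 100, and zero for non-divisors.
100 = 2^2 · 5^2 divides 100, and φ(100) = 40.

40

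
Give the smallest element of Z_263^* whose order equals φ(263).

5

φ(263) = 263 − 1 = 262 = 2 · 131.
g is a primitive root iff g^(262/q) ≢ 1 (mod 263) for each prime q ∈ {2, 131}.
g = 2: 2^131 ≡ 1 — hits 1, so not a primitive root.
g = 3: 3^131 ≡ 1 — hits 1, so not a primitive root.
g = 4: 4^131 ≡ 1 — hits 1, so not a primitive root.
g = 5: 5^131 ≡ 262; 5^2 ≡ 25 — none is 1, so 5 is a primitive root.
The smallest primitive root modulo 263 is 5.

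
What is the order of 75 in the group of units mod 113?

112

ord(75) | φ(113) = 113 − 1 = 112 = 2^4 · 7.
Divisors of 112: 1, 2, 4, 7, 8, 14, 16, 28, 56, 112.
Test each divisor d:
75^1 ≡ 75
75^2 ≡ 88
75^4 ≡ 60
75^7 ≡ 48
75^8 ≡ 97
75^14 ≡ 44
75^16 ≡ 30
75^28 ≡ 15
75^56 ≡ 112
75^112 ≡ 1
The smallest such exponent is 112, so the order of 75 is 112.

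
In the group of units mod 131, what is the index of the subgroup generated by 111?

1

ord(111) | φ(131) = 131 − 1 = 130 = 2 · 5 · 13.
Divisors of 130: 1, 2, 5, 10, 13, 26, 65, 130.
Compute 111^d (mod 131) for the divisors d until we hit 1:
111^1 ≡ 111
111^2 ≡ 7
111^5 ≡ 68
111^10 ≡ 39
111^13 ≡ 42
111^26 ≡ 61
111^65 ≡ 130
111^130 ≡ 1
So ord_131(111) = 130, hence |⟨111⟩| = 130.
Index = |(Z/131Z)^×| / |⟨111⟩| = 130 / 130 = 1.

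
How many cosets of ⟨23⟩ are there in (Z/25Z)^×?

The order of 23 must divide φ(25) = φ(5^2) = 5·(5−1) = 20 = 2^2 · 5.
Divisors of 20: 1, 2, 4, 5, 10, 20.
Check 23^d mod 25 for each divisor in increasing order:
23^1 ≡ 23 (mod 25)
23^2 ≡ 4 (mod 25)
23^4 ≡ 16 (mod 25)
23^5 ≡ 18 (mod 25)
23^10 ≡ 24 (mod 25)
23^20 ≡ 1 (mod 25) ✓
Thus |⟨23⟩| = ord(23) = 20.
The index is φ(25) / ord(23) = 20 / 20 = 1.

1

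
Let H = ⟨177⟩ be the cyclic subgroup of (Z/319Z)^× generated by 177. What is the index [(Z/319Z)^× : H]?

10

The order of 177 must divide φ(319) = φ(11·29) = (11−1)·(29−1) = 10·28 = 280 = 2^3 · 5 · 7.
Divisors of 280: 1, 2, 4, 5, 7, 8, 10, 14, 20, 28, 35, 40, 56, 70, 140, 280.
Check 177^d mod 319 for each divisor in increasing order:
177^1 ≡ 177
177^2 ≡ 67
177^4 ≡ 23
177^5 ≡ 243
177^7 ≡ 12
177^8 ≡ 210
177^10 ≡ 34
177^14 ≡ 144
177^20 ≡ 199
177^28 ≡ 1
The order of 177 is 28, so the subgroup it generates has 28 elements.
The index is φ(319) / ord(177) = 280 / 28 = 10.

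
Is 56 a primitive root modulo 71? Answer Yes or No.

φ(71) = 71 − 1 = 70 = 2 · 5 · 7.
It suffices to check that the order of 56 is not a proper divisor of 70: compute 56^(70/q) for q ∈ {2, 5, 7}.
56^35 ≡ 70 (mod 71)  [q = 2: ≢ 1 ✓]
56^14 ≡ 25 (mod 71)  [q = 5: ≢ 1 ✓]
56^10 ≡ 48 (mod 71)  [q = 7: ≢ 1 ✓]
None equal 1, so ord_71(56) = 70: 56 is a primitive root.

Yes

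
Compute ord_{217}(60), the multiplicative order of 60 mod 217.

30

By Lagrange's theorem, ord_217(60) divides φ(217) = φ(7·31) = (7−1)·(31−1) = 6·30 = 180 = 2^2 · 3^2 · 5.
Divisors of 180: 1, 2, 3, 4, 5, 6, 9, 10, 12, 15, 18, 20, 30, 36, 45, 60, 90, 180.
Check 60^d mod 217 for each divisor in increasing order:
60^1 ≡ 60
60^2 ≡ 128
60^3 ≡ 85
60^4 ≡ 109
60^5 ≡ 30
60^6 ≡ 64
60^9 ≡ 15
60^10 ≡ 32
60^12 ≡ 190
60^15 ≡ 92
60^18 ≡ 8
60^20 ≡ 156
60^30 ≡ 1
Hence ord(60) = 30.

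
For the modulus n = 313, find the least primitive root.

φ(313) = 313 − 1 = 312 = 2^3 · 3 · 13.
Test candidates g = 2, 3, … against the prime factors q ∈ {2, 3, 13} of φ(313): g is a generator iff g^(312/q) ≢ 1 for every such q.
g = 2: 2^156 ≡ 1 — hits 1, so not a primitive root.
g = 3: 3^156 ≡ 1 — hits 1, so not a primitive root.
g = 4: 4^156 ≡ 1 — hits 1, so not a primitive root.
g = 5: 5^156 ≡ 312; 5^104 ≡ 1 — hits 1, so not a primitive root.
g = 6: 6^156 ≡ 1 — hits 1, so not a primitive root.
g = 7: 7^156 ≡ 312; 7^104 ≡ 1 — hits 1, so not a primitive root.
g = 8: 8^156 ≡ 1 — hits 1, so not a primitive root.
g = 9: 9^156 ≡ 1 — hits 1, so not a primitive root.
g = 10: 10^156 ≡ 312; 10^104 ≡ 214; 10^24 ≡ 103 — none is 1, so 10 is a primitive root.
Hence the least primitive root of 313 is 10.

10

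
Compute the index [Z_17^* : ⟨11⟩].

1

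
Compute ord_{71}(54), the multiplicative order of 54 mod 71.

Since 54 ∈ (Z/71Z)^×, its order divides φ(71) = 71 − 1 = 70 = 2 · 5 · 7.
Divisors of 70: 1, 2, 5, 7, 10, 14, 35, 70.
Evaluate successive powers at the divisors of 70:
54^1 ≡ 54 (mod 71)
54^2 ≡ 5 (mod 71)
54^5 ≡ 1 (mod 71) ✓
So ord_71(54) = 5.

5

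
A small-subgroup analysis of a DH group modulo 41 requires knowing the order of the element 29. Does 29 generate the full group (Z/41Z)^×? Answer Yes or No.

φ(41) = 41 − 1 = 40 = 2^3 · 5.
It suffices to check that the order of 29 is not a proper divisor of 40: compute 29^(40/q) for q ∈ {2, 5}.
29^20 ≡ 40 (mod 41)  [q = 2: ≢ 1 ✓]
29^8 ≡ 18 (mod 41)  [q = 5: ≢ 1 ✓]
All checks pass, so 29 has order 40 and is a primitive root modulo 41.

Yes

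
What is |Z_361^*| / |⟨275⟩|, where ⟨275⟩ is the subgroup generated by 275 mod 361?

2

Since 275 ∈ (Z/361Z)^×, its order divides φ(361) = φ(19^2) = 19·(19−1) = 342 = 2 · 3^2 · 19.
Divisors of 342: 1, 2, 3, 6, 9, 18, 19, 38, 57, 114, 171, 342.
Test each divisor d:
275^1 ≡ 275 (mod 361)
275^2 ≡ 176 (mod 361)
275^3 ≡ 26 (mod 361)
275^6 ≡ 315 (mod 361)
275^9 ≡ 248 (mod 361)
275^18 ≡ 134 (mod 361)
275^19 ≡ 28 (mod 361)
275^38 ≡ 62 (mod 361)
275^57 ≡ 292 (mod 361)
275^114 ≡ 68 (mod 361)
275^171 ≡ 1 (mod 361) ✓
So ord_361(275) = 171, hence |⟨275⟩| = 171.
[(Z/361Z)^× : ⟨275⟩] = 342/171 = 2.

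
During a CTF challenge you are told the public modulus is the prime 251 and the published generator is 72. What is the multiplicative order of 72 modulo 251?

250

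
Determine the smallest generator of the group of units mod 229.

φ(229) = 229 − 1 = 228 = 2^2 · 3 · 19.
g is a primitive root iff g^(228/q) ≢ 1 (mod 229) for each prime q ∈ {2, 3, 19}.
g = 2: 2^114 ≡ 228; 2^76 ≡ 1 — hits 1, so not a primitive root.
g = 3: 3^114 ≡ 1 — hits 1, so not a primitive root.
g = 4: 4^114 ≡ 1 — hits 1, so not a primitive root.
g = 5: 5^114 ≡ 1 — hits 1, so not a primitive root.
g = 6: 6^114 ≡ 228; 6^76 ≡ 134; 6^12 ≡ 165 — none is 1, so 6 is a primitive root.
So 6 is the smallest generator of (Z/229Z)^×.

6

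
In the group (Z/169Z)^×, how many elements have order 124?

φ(169) = φ(13^2) = 13·(13−1) = 156 = 2^2 · 3 · 13.
(Z/169Z)^× is cyclic (|G| = 156); a cyclic group of order m has exactly φ(d) elements of each order d | m, and none otherwise.
Since 124 ∤ 156, the count is 0.

0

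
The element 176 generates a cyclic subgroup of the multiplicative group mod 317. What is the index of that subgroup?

4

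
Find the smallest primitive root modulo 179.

2

φ(179) = 179 − 1 = 178 = 2 · 89.
g is a primitive root iff g^(178/q) ≢ 1 (mod 179) for each prime q ∈ {2, 89}.
g = 2: 2^89 ≡ 178; 2^2 ≡ 4 — none is 1, so 2 is a primitive root.
So 2 is the smallest generator of (Z/179Z)^×.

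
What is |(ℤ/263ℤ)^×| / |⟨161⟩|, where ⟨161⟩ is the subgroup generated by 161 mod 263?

1

Since 161 ∈ (Z/263Z)^×, its order divides φ(263) = 263 − 1 = 262 = 2 · 131.
Divisors of 262: 1, 2, 131, 262.
Evaluate successive powers at the divisors of 262:
161^1 ≡ 161
161^2 ≡ 147
161^131 ≡ 262
161^262 ≡ 1
The order of 161 is 262, so the subgroup it generates has 262 elements.
Index = |(Z/263Z)^×| / |⟨161⟩| = 262 / 262 = 1.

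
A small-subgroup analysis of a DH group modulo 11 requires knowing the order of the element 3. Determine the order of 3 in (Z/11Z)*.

ord(3) | φ(11) = 11 − 1 = 10 = 2 · 5.
Divisors of 10: 1, 2, 5, 10.
Check 3^d mod 11 for each divisor in increasing order:
3^1 ≡ 3 (mod 11)
3^2 ≡ 9 (mod 11)
3^5 ≡ 1 (mod 11) ✓
So ord_11(3) = 5.

5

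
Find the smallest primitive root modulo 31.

3

φ(31) = 31 − 1 = 30 = 2 · 3 · 5.
Test candidates g = 2, 3, … against the prime factors q ∈ {2, 3, 5} of φ(31): g is a generator iff g^(30/q) ≢ 1 for every such q.
g = 2: 2^15 ≡ 1 — hits 1, so not a primitive root.
g = 3: 3^15 ≡ 30; 3^10 ≡ 25; 3^6 ≡ 16 — none is 1, so 3 is a primitive root.
So 3 is the smallest generator of (Z/31Z)^×.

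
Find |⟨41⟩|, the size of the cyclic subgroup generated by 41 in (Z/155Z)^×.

By Lagrange's theorem, ord_155(41) divides φ(155) = φ(5·31) = (5−1)·(31−1) = 4·30 = 120 = 2^3 · 3 · 5.
Divisors of 120: 1, 2, 3, 4, 5, 6, 8, 10, 12, 15, 20, 24, 30, 40, 60, 120.
Test each divisor d:
41^1 ≡ 41 (mod 155)
41^2 ≡ 131 (mod 155)
41^3 ≡ 101 (mod 155)
41^4 ≡ 111 (mod 155)
41^5 ≡ 56 (mod 155)
41^6 ≡ 126 (mod 155)
41^8 ≡ 76 (mod 155)
41^10 ≡ 36 (mod 155)
41^12 ≡ 66 (mod 155)
41^15 ≡ 1 (mod 155) ✓
So ord_155(41) = 15.

15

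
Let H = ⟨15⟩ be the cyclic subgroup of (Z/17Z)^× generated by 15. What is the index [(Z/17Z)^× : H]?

2

Since 15 ∈ (Z/17Z)^×, its order divides φ(17) = 17 − 1 = 16 = 2^4.
Divisors of 16: 1, 2, 4, 8, 16.
Check 15^d mod 17 for each divisor in increasing order:
15^1 ≡ 15 (mod 17)
15^2 ≡ 4 (mod 17)
15^4 ≡ 16 (mod 17)
15^8 ≡ 1 (mod 17) ✓
The order of 15 is 8, so the subgroup it generates has 8 elements.
The index is φ(17) / ord(15) = 16 / 8 = 2.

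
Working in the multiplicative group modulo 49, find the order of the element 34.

14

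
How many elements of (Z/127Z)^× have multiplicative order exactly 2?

φ(127) = 127 − 1 = 126 = 2 · 3^2 · 7.
(Z/127Z)^× is cyclic (|G| = 126); a cyclic group of order m has exactly φ(d) elements of each order d | m, and none otherwise.
2 | 126, and φ(2) = 2 − 1 = 1.

1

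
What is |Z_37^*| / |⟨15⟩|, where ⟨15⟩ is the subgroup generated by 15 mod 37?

Since 15 ∈ (Z/37Z)^×, its order divides φ(37) = 37 − 1 = 36 = 2^2 · 3^2.
Divisors of 36: 1, 2, 3, 4, 6, 9, 12, 18, 36.
Compute 15^d (mod 37) for the divisors d until we hit 1:
15^1 ≡ 15
15^2 ≡ 3
15^3 ≡ 8
15^4 ≡ 9
15^6 ≡ 27
15^9 ≡ 31
15^12 ≡ 26
15^18 ≡ 36
15^36 ≡ 1
The order of 15 is 36, so the subgroup it generates has 36 elements.
Index = |(Z/37Z)^×| / |⟨15⟩| = 36 / 36 = 1.

1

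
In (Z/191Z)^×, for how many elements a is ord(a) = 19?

18

φ(191) = 191 − 1 = 190 = 2 · 5 · 19.
In a cyclic group of order 190, there are φ(d) elements of order d for each divisor d of 190, and zero for non-divisors.
19 | 190, and φ(19) = 19 − 1 = 18.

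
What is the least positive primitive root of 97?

5

φ(97) = 97 − 1 = 96 = 2^5 · 3.
Test candidates g = 2, 3, … against the prime factors q ∈ {2, 3} of φ(97): g is a generator iff g^(96/q) ≢ 1 for every such q.
g = 2: 2^48 ≡ 1 — hits 1, so not a primitive root.
g = 3: 3^48 ≡ 1 — hits 1, so not a primitive root.
g = 4: 4^48 ≡ 1 — hits 1, so not a primitive root.
g = 5: 5^48 ≡ 96; 5^32 ≡ 35 — none is 1, so 5 is a primitive root.
So 5 is the smallest generator of (Z/97Z)^×.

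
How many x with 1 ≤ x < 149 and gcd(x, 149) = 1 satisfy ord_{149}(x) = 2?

1

φ(149) = 149 − 1 = 148 = 2^2 · 37.
In a cyclic group of order 148, there are φ(d) elements of order d for each divisor d of 148, and zero for non-divisors.
2 | 148, and φ(2) = 2 − 1 = 1.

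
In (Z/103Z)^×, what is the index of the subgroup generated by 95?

3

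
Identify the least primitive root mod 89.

3

φ(89) = 89 − 1 = 88 = 2^3 · 11.
Test candidates g = 2, 3, … against the prime factors q ∈ {2, 11} of φ(89): g is a generator iff g^(88/q) ≢ 1 for every such q.
g = 2: 2^44 ≡ 1 — hits 1, so not a primitive root.
g = 3: 3^44 ≡ 88; 3^8 ≡ 64 — none is 1, so 3 is a primitive root.
So 3 is the smallest generator of (Z/89Z)^×.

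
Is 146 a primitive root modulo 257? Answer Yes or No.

No

φ(257) = 257 − 1 = 256 = 2^8.
An element g generates (Z/257Z)^× iff g^(256/q) ≢ 1 (mod 257) for each prime q ∈ {2}.
146^128 ≡ 1 (mod 257)  [q = 2: ≡ 1 ✗]
146^128 ≡ 1 shows ord(146) | 128, strictly less than φ(257); not a primitive root.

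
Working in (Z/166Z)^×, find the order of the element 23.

Since 23 ∈ (Z/166Z)^×, its order divides φ(166) = φ(2)·φ(83) = 1·82 = 82 = 2 · 41.
Divisors of 82: 1, 2, 41, 82.
Compute 23^d (mod 166) for the divisors d until we hit 1:
23^1 ≡ 23 (mod 166)
23^2 ≡ 31 (mod 166)
23^41 ≡ 1 (mod 166) ✓
Hence ord(23) = 41.

41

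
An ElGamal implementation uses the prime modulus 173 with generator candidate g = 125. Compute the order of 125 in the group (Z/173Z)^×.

172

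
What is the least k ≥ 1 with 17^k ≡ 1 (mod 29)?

The order of 17 must divide φ(29) = 29 − 1 = 28 = 2^2 · 7.
Divisors of 28: 1, 2, 4, 7, 14, 28.
Compute 17^d (mod 29) for the divisors d until we hit 1:
17^1 ≡ 17 (mod 29)
17^2 ≡ 28 (mod 29)
17^4 ≡ 1 (mod 29) ✓
So ord_29(17) = 4.

4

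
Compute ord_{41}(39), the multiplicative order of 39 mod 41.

By Lagrange's theorem, ord_41(39) divides φ(41) = 41 − 1 = 40 = 2^3 · 5.
Divisors of 40: 1, 2, 4, 5, 8, 10, 20, 40.
Evaluate successive powers at the divisors of 40:
39^1 ≡ 39
39^2 ≡ 4
39^4 ≡ 16
39^5 ≡ 9
39^8 ≡ 10
39^10 ≡ 40
39^20 ≡ 1
The smallest such exponent is 20, so the order of 39 is 20.

20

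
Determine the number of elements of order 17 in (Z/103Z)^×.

φ(103) = 103 − 1 = 102 = 2 · 3 · 17.
Since (Z/103Z)^× is cyclic of order 102, the number of elements of order d is φ(d) when d | 102 and 0 otherwise.
17 | 102, and φ(17) = 17 − 1 = 16.

16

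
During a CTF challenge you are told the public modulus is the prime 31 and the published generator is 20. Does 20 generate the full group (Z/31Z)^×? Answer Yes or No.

No

φ(31) = 31 − 1 = 30 = 2 · 3 · 5.
It suffices to check that the order of 20 is not a proper divisor of 30: compute 20^(30/q) for q ∈ {2, 3, 5}.
20^15 ≡ 1 (mod 31)  [q = 2: ≡ 1 ✗]
20^10 ≡ 5 (mod 31)  [q = 3: ≢ 1 ✓]
20^6 ≡ 4 (mod 31)  [q = 5: ≢ 1 ✓]
20^15 ≡ 1 shows ord(20) | 15, strictly less than φ(31); not a primitive root.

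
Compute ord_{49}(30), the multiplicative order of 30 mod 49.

3

Since 30 ∈ (Z/49Z)^×, its order divides φ(49) = φ(7^2) = 7·(7−1) = 42 = 2 · 3 · 7.
Divisors of 42: 1, 2, 3, 6, 7, 14, 21, 42.
Evaluate successive powers at the divisors of 42:
30^1 ≡ 30 (mod 49)
30^2 ≡ 18 (mod 49)
30^3 ≡ 1 (mod 49) ✓
Therefore the multiplicative order of 30 modulo 49 is 3.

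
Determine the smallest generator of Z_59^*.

2

φ(59) = 59 − 1 = 58 = 2 · 29.
Test candidates g = 2, 3, … against the prime factors q ∈ {2, 29} of φ(59): g is a generator iff g^(58/q) ≢ 1 for every such q.
g = 2: 2^29 ≡ 58; 2^2 ≡ 4 — none is 1, so 2 is a primitive root.
The smallest primitive root modulo 59 is 2.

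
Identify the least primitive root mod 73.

5

φ(73) = 73 − 1 = 72 = 2^3 · 3^2.
Test candidates g = 2, 3, … against the prime factors q ∈ {2, 3} of φ(73): g is a generator iff g^(72/q) ≢ 1 for every such q.
g = 2: 2^36 ≡ 1 — hits 1, so not a primitive root.
g = 3: 3^36 ≡ 1 — hits 1, so not a primitive root.
g = 4: 4^36 ≡ 1 — hits 1, so not a primitive root.
g = 5: 5^36 ≡ 72; 5^24 ≡ 8 — none is 1, so 5 is a primitive root.
Hence the least primitive root of 73 is 5.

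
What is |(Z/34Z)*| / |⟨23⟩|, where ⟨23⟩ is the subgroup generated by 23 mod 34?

1

By Lagrange's theorem, ord_34(23) divides φ(34) = φ(2)·φ(17) = 1·16 = 16 = 2^4.
Divisors of 16: 1, 2, 4, 8, 16.
Compute 23^d (mod 34) for the divisors d until we hit 1:
23^1 ≡ 23 (mod 34)
23^2 ≡ 19 (mod 34)
23^4 ≡ 21 (mod 34)
23^8 ≡ 33 (mod 34)
23^16 ≡ 1 (mod 34) ✓
So ord_34(23) = 16, hence |⟨23⟩| = 16.
[(Z/34Z)^× : ⟨23⟩] = 16/16 = 1.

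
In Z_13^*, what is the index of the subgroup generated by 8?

3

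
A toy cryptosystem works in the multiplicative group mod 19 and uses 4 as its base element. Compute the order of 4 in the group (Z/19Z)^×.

9

Since 4 ∈ (Z/19Z)^×, its order divides φ(19) = 19 − 1 = 18 = 2 · 3^2.
Divisors of 18: 1, 2, 3, 6, 9, 18.
Evaluate successive powers at the divisors of 18:
4^1 ≡ 4
4^2 ≡ 16
4^3 ≡ 7
4^6 ≡ 11
4^9 ≡ 1
The smallest such exponent is 9, so the order of 4 is 9.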